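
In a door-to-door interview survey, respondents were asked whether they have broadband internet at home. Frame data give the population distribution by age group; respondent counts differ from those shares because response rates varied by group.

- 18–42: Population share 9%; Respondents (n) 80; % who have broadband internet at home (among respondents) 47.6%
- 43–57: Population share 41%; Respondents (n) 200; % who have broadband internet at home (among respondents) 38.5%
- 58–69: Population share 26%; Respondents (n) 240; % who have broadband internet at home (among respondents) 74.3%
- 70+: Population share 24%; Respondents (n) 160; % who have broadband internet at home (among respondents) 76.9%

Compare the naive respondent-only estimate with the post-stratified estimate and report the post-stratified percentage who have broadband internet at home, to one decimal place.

Unadjusted (pooled respondent) estimate weights by respondent counts:
  (80/680)×47.6 + (200/680)×38.5 + (240/680)×74.3 + (160/680)×76.9 = 61.2412%
Reweighting by population age group shares:
  0.09×47.6 + 0.41×38.5 + 0.26×74.3 + 0.24×76.9 = 57.843%

57.8%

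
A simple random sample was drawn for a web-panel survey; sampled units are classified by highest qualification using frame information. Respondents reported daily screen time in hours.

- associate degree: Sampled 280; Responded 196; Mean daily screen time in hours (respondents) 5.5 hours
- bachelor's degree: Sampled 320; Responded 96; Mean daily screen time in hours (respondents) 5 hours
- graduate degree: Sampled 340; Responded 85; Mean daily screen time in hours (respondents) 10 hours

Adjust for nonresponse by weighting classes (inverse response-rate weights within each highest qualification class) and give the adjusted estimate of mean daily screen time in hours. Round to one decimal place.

7.0

Response rates by class: associate degree 196/280 = 70%, bachelor's degree 96/320 = 30%, graduate degree 85/340 = 25%.
Each respondent's weight = sampled/responded in their class; summing within a class gives n_sampled, so:
  associate degree: 280 × 5.5 = 1540
  bachelor's degree: 320 × 5 = 1600
  graduate degree: 340 × 10 = 3400
Adjusted estimate = 6540 / 940 = 6.95745 → 7.0.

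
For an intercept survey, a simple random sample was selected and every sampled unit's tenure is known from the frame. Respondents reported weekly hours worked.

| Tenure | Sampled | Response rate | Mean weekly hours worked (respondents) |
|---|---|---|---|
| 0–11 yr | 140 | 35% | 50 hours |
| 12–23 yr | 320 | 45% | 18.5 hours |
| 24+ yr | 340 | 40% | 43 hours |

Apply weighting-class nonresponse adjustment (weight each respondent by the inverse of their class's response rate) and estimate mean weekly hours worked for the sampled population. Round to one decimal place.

34.4

Weighting each respondent by the inverse class response rate inflates each class back to its sampled size, so the class weight is n_sampled:
  0–11 yr: 140 × 50 = 7000
  12–23 yr: 320 × 18.5 = 5920
  24+ yr: 340 × 43 = 14,620
Adjusted estimate = 27,540 / 800 = 34.425 → 34.4.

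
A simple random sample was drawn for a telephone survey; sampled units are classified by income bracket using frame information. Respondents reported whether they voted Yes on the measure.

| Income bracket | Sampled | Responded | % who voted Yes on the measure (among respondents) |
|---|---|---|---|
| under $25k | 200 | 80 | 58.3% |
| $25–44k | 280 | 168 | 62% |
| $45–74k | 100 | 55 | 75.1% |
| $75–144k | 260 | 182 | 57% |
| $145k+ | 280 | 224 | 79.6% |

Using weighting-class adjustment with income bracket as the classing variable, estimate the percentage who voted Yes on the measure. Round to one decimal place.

Response rates by class: under $25k 80/200 = 40%, $25–44k 168/280 = 60%, $45–74k 55/100 = 55%, $75–144k 182/260 = 70%, $145k+ 224/280 = 80%.
Weighting each respondent by the inverse class response rate inflates each class back to its sampled size, so the class weight is n_sampled:
  under $25k: 200 × 58.3 = 11,660
  $25–44k: 280 × 62 = 17,360
  $45–74k: 100 × 75.1 = 7510
  $75–144k: 260 × 57 = 14,820
  $145k+: 280 × 79.6 = 22,288
Adjusted estimate = 73,638 / 1,120 = 65.7482 → 65.7%.

65.7%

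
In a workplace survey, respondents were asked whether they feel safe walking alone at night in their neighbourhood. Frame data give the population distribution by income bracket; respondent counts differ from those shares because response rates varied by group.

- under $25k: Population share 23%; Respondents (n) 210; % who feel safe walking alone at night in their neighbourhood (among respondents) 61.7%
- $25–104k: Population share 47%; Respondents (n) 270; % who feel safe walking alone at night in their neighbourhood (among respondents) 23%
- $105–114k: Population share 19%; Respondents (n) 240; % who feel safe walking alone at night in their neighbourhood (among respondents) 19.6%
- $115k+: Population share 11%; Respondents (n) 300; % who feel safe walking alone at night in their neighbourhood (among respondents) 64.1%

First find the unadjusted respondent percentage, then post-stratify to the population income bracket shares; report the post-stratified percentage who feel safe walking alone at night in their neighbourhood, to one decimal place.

35.8%

Without adjustment, the pooled respondent share is:
  (210/1020)×61.7 + (270/1020)×23 + (240/1020)×19.6 + (300/1020)×64.1 = 42.2559%
Post-stratifying to population shares instead:
  0.23×61.7 + 0.47×23 + 0.19×19.6 + 0.11×64.1 = 35.776%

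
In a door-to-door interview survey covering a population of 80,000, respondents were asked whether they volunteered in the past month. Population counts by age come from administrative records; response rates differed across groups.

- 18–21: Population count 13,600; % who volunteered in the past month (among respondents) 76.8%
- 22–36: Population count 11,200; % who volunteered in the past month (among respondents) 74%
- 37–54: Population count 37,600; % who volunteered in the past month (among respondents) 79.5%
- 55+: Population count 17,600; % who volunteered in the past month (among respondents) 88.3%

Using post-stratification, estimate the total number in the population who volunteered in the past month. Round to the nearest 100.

64,200

Estimated count per cell = population count × respondent percentage:
  18–21: 13,600 × 76.8% = 10444.8
  22–36: 11,200 × 74% = 8288
  37–54: 37,600 × 79.5% = 29,892
  55+: 17,600 × 88.3% = 15540.8
Estimated total = 64165.6 → 64,200.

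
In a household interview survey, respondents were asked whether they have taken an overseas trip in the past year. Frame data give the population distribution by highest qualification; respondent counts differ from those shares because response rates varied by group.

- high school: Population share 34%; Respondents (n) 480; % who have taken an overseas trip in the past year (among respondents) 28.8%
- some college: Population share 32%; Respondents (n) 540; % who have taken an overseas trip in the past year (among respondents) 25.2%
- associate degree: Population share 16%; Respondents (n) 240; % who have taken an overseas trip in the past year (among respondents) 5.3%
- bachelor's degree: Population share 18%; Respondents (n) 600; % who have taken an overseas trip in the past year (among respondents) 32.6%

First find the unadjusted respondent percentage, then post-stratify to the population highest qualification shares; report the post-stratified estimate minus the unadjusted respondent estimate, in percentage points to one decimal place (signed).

-1.4 percentage points

Without adjustment, the pooled respondent share is:
  (480/1860)×28.8 + (540/1860)×25.2 + (240/1860)×5.3 + (600/1860)×32.6 = 25.9484%
Post-stratified estimate weights by population shares:
  0.34×28.8 + 0.32×25.2 + 0.16×5.3 + 0.18×32.6 = 24.572%
Difference = 24.572 − 25.9484 = -1.3764 pp.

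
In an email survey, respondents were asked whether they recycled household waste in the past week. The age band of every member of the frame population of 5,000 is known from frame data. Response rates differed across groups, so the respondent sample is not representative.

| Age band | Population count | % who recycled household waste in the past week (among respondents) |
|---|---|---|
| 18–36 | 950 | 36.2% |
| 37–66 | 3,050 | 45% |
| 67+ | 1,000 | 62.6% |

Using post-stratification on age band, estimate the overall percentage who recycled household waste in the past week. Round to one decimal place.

46.8%

Post-stratification weights by population share, not respondent share:
  18–36: (950/5,000) × 36.2 = 6.878
  37–66: (3,050/5,000) × 45 = 27.45
  67+: (1,000/5,000) × 62.6 = 12.52
Post-stratified estimate = 46.848 → 46.8%.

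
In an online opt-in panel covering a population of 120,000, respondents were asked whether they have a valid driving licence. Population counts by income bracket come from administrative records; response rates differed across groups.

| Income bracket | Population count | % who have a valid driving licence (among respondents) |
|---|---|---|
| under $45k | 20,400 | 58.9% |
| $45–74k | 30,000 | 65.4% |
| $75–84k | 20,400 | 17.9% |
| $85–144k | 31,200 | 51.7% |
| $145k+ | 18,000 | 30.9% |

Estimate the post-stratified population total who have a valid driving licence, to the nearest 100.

57,000

Apply each group's respondent rate to its population count:
  under $45k: 20,400 × 58.9% = 12015.6
  $45–74k: 30,000 × 65.4% = 19,620
  $75–84k: 20,400 × 17.9% = 3651.6
  $85–144k: 31,200 × 51.7% = 16130.4
  $145k+: 18,000 × 30.9% = 5562
Estimated total = 56979.6 → 57,000.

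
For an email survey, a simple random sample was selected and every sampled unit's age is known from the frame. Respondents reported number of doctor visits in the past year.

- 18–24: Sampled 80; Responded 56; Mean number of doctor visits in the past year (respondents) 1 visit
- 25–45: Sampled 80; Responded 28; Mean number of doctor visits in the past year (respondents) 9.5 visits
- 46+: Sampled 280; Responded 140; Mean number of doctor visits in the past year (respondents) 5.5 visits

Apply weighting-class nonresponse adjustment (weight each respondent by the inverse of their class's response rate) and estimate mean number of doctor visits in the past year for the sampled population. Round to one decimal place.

Class response rates: 18–24 56/80 = 70%, 25–45 28/80 = 35%, 46+ 140/280 = 50%.
Each respondent's weight = sampled/responded in their class; summing within a class gives n_sampled, so:
  18–24: 80 × 1 = 80
  25–45: 80 × 9.5 = 760
  46+: 280 × 5.5 = 1540
Adjusted estimate = 2380 / 440 = 5.40909 → 5.4.

5.4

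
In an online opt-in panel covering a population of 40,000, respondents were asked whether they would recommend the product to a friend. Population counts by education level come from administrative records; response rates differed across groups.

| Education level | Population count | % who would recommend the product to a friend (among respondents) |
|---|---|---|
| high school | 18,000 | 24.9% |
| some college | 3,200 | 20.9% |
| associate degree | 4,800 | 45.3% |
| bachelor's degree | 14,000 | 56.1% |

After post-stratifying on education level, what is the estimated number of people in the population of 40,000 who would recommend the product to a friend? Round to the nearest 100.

Apply each group's respondent rate to its population count:
  high school: 18,000 × 24.9% = 4482
  some college: 3,200 × 20.9% = 668.8
  associate degree: 4,800 × 45.3% = 2174.4
  bachelor's degree: 14,000 × 56.1% = 7854
Estimated total = 15179.2 → 15,200.

15,200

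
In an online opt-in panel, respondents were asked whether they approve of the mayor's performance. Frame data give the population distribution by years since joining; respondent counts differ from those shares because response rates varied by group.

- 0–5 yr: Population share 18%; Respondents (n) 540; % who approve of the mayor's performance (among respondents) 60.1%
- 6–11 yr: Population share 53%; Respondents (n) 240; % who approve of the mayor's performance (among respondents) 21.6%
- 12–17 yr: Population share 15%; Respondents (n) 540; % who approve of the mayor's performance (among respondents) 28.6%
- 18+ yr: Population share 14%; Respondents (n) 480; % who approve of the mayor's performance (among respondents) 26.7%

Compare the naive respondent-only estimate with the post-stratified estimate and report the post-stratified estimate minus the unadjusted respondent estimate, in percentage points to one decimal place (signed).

-6.3 percentage points

Naive respondent-only estimate (weights = respondent counts):
  (540/1800)×60.1 + (240/1800)×21.6 + (540/1800)×28.6 + (480/1800)×26.7 = 36.61%
Post-stratified estimate weights by population shares:
  0.18×60.1 + 0.53×21.6 + 0.15×28.6 + 0.14×26.7 = 30.294%
Difference = 30.294 − 36.61 = -6.316 pp.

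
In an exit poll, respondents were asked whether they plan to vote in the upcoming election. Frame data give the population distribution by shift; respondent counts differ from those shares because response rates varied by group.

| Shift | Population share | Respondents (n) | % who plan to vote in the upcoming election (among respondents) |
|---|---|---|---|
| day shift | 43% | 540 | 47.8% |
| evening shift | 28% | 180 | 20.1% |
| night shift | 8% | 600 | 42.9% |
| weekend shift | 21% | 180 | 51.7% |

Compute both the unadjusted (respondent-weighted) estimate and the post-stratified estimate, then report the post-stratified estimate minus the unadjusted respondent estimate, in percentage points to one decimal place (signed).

-2.5 percentage points

Without adjustment, the pooled respondent share is:
  (540/1500)×47.8 + (180/1500)×20.1 + (600/1500)×42.9 + (180/1500)×51.7 = 42.984%
Post-stratified estimate weights by population shares:
  0.43×47.8 + 0.28×20.1 + 0.08×42.9 + 0.21×51.7 = 40.471%
Difference = 40.471 − 42.984 = -2.513 pp.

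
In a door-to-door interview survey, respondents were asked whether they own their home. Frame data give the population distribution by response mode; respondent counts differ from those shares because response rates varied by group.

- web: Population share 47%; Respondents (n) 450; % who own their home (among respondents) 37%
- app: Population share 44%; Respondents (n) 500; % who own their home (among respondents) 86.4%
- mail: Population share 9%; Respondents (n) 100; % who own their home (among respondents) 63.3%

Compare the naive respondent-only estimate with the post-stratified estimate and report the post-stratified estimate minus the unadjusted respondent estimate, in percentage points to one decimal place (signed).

-1.9 percentage points

Naive respondent-only estimate (weights = respondent counts):
  (450/1050)×37 + (500/1050)×86.4 + (100/1050)×63.3 = 63.0286%
Post-stratified estimate weights by population shares:
  0.47×37 + 0.44×86.4 + 0.09×63.3 = 61.103%
Difference = 61.103 − 63.0286 = -1.9256 pp.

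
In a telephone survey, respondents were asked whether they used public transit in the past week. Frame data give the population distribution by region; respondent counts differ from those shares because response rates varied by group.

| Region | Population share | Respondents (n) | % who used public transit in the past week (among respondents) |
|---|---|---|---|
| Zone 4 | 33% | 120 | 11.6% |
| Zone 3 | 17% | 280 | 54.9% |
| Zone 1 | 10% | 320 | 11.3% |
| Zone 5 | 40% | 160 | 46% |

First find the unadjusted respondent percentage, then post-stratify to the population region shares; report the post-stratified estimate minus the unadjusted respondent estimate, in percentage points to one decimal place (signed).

+1.2 percentage points

Naive respondent-only estimate (weights = respondent counts):
  (120/880)×11.6 + (280/880)×54.9 + (320/880)×11.3 + (160/880)×46 = 31.5227%
Reweighting by population region shares:
  0.33×11.6 + 0.17×54.9 + 0.1×11.3 + 0.4×46 = 32.691%
Difference = 32.691 − 31.5227 = 1.1683 pp.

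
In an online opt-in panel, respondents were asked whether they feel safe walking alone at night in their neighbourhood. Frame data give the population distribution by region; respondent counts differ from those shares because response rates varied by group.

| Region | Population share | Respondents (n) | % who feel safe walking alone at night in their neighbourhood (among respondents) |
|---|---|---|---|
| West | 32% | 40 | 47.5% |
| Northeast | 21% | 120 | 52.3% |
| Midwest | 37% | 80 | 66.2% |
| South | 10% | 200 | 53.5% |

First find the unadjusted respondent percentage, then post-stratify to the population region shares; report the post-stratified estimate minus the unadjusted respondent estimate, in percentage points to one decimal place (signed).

Naive respondent-only estimate (weights = respondent counts):
  (40/440)×47.5 + (120/440)×52.3 + (80/440)×66.2 + (200/440)×53.5 = 54.9364%
Post-stratified estimate weights by population shares:
  0.32×47.5 + 0.21×52.3 + 0.37×66.2 + 0.1×53.5 = 56.027%
Difference = 56.027 − 54.9364 = 1.0906 pp.

+1.1 percentage points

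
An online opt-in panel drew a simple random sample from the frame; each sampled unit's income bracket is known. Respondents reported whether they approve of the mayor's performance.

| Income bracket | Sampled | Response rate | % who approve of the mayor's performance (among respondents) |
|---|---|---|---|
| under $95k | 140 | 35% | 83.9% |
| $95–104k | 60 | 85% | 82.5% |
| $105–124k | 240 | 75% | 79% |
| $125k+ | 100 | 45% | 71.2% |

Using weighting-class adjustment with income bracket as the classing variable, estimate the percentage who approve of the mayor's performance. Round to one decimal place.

Each respondent's weight = sampled/responded in their class; summing within a class gives n_sampled, so:
  under $95k: 140 × 83.9 = 11,746
  $95–104k: 60 × 82.5 = 4950
  $105–124k: 240 × 79 = 18,960
  $125k+: 100 × 71.2 = 7120
Adjusted estimate = 42,776 / 540 = 79.2148 → 79.2%.

79.2%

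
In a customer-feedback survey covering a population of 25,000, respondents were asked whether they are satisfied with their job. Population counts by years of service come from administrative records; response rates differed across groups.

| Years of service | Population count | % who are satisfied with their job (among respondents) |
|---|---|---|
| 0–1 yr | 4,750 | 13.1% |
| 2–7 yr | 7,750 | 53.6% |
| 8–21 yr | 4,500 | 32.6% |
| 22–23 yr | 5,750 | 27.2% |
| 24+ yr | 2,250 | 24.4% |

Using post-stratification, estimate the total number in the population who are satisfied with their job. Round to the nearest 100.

Estimated count per cell = population count × respondent percentage:
  0–1 yr: 4,750 × 13.1% = 622.25
  2–7 yr: 7,750 × 53.6% = 4154
  8–21 yr: 4,500 × 32.6% = 1467
  22–23 yr: 5,750 × 27.2% = 1564
  24+ yr: 2,250 × 24.4% = 549
Estimated total = 8356.25 → 8,400.

8,400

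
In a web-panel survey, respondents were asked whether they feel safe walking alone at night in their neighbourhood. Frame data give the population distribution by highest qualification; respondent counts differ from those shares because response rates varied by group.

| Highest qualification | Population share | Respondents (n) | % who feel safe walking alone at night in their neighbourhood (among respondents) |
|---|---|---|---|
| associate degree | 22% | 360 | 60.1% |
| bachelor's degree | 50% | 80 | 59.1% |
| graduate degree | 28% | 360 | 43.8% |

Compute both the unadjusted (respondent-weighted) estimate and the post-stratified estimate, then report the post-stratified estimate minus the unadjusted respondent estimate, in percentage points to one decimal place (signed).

+2.4 percentage points

Naive respondent-only estimate (weights = respondent counts):
  (360/800)×60.1 + (80/800)×59.1 + (360/800)×43.8 = 52.665%
Post-stratified estimate weights by population shares:
  0.22×60.1 + 0.5×59.1 + 0.28×43.8 = 55.036%
Difference = 55.036 − 52.665 = 2.371 pp.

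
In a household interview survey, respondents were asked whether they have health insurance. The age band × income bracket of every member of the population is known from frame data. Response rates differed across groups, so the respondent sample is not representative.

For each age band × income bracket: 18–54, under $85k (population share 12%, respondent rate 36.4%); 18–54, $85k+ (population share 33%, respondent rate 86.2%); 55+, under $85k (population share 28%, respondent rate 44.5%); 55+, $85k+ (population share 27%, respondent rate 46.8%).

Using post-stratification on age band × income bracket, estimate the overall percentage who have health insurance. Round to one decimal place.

57.9%

Post-stratification weights by population share, not respondent share:
  18–54, under $85k: 0.12 × 36.4 = 4.368
  18–54, $85k+: 0.33 × 86.2 = 28.446
  55+, under $85k: 0.28 × 44.5 = 12.46
  55+, $85k+: 0.27 × 46.8 = 12.636
Post-stratified estimate = 57.91 → 57.9%.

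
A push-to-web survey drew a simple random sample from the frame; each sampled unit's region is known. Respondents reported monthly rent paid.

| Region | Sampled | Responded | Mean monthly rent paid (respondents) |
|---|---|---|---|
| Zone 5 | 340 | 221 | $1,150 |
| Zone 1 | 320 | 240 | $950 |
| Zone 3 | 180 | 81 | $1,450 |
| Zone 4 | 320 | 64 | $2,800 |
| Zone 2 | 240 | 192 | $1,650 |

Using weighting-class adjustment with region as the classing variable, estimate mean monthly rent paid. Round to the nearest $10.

Class response rates: Zone 5 221/340 = 65%, Zone 1 240/320 = 75%, Zone 3 81/180 = 45%, Zone 4 64/320 = 20%, Zone 2 192/240 = 80%.
Weighting each respondent by the inverse class response rate inflates each class back to its sampled size, so the class weight is n_sampled:
  Zone 5: 340 × 1150 = 391,000
  Zone 1: 320 × 950 = 304,000
  Zone 3: 180 × 1450 = 261,000
  Zone 4: 320 × 2800 = 896,000
  Zone 2: 240 × 1650 = 396,000
Adjusted estimate = 2,248,000 / 1,400 = 1605.71 → $1,610.

$1,610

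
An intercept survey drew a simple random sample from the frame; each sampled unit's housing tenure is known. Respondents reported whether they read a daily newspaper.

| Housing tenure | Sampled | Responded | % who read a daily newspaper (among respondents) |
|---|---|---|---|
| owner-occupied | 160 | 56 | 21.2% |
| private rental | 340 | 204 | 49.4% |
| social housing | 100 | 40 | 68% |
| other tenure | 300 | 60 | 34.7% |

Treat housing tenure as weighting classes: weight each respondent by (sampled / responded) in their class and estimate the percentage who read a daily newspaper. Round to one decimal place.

Response rates by class: owner-occupied 56/160 = 35%, private rental 204/340 = 60%, social housing 40/100 = 40%, other tenure 60/300 = 20%.
Inverse-response-rate weighting restores each class to its sampled count, so class totals weight by n_sampled:
  owner-occupied: 160 × 21.2 = 3392
  private rental: 340 × 49.4 = 16,796
  social housing: 100 × 68 = 6800
  other tenure: 300 × 34.7 = 10,410
Adjusted estimate = 37,398 / 900 = 41.5533 → 41.6%.

41.6%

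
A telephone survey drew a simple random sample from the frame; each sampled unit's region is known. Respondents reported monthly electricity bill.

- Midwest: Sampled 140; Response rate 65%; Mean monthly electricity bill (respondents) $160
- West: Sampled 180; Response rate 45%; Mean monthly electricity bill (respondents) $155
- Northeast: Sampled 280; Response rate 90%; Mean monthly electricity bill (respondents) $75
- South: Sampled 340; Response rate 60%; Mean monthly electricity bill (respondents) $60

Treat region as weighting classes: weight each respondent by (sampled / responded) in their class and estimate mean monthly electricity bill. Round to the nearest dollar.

Weighting each respondent by the inverse class response rate inflates each class back to its sampled size, so the class weight is n_sampled:
  Midwest: 140 × 160 = 22,400
  West: 180 × 155 = 27,900
  Northeast: 280 × 75 = 21,000
  South: 340 × 60 = 20,400
Adjusted estimate = 91,700 / 940 = 97.5532 → $98.

$98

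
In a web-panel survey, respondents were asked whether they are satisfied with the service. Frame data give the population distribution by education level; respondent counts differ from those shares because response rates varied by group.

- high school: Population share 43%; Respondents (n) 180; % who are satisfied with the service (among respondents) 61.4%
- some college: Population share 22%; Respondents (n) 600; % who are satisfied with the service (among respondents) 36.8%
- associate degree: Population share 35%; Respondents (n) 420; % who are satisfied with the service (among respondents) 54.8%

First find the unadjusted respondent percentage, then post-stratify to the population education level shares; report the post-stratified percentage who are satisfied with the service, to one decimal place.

53.7%

Unadjusted (pooled respondent) estimate weights by respondent counts:
  (180/1200)×61.4 + (600/1200)×36.8 + (420/1200)×54.8 = 46.79%
Post-stratified estimate weights by population shares:
  0.43×61.4 + 0.22×36.8 + 0.35×54.8 = 53.678%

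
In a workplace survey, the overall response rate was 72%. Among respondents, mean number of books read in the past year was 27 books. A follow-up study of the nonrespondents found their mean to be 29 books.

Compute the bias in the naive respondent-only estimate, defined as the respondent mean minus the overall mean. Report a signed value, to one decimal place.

Nonresponse fraction = 1 − 0.72 = 0.28.
Bias = (nonresponse fraction) × (respondent mean − nonrespondent mean)
     = 0.28 × (27 − 29) = 0.28 × -2 = -0.56.

-0.6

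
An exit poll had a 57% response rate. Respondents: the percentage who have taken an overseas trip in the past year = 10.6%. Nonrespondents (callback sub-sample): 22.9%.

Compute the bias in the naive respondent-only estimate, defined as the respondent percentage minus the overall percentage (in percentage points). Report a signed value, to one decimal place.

-5.3 percentage points

Nonresponse fraction = 1 − 0.57 = 0.43.
Bias = (nonresponse fraction) × (respondent percentage − nonrespondent percentage)
     = 0.43 × (10.6 − 22.9) = 0.43 × -12.3 = -5.289.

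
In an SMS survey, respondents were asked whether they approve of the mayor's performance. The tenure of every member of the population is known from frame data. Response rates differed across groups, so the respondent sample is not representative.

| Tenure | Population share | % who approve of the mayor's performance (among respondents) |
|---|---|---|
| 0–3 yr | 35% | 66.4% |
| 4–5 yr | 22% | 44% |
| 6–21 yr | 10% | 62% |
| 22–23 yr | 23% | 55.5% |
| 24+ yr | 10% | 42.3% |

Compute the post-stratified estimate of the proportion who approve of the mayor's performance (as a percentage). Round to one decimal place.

56.1%

Weight each group's respondent value by its population share:
  0–3 yr: 0.35 × 66.4 = 23.24
  4–5 yr: 0.22 × 44 = 9.68
  6–21 yr: 0.1 × 62 = 6.2
  22–23 yr: 0.23 × 55.5 = 12.765
  24+ yr: 0.1 × 42.3 = 4.23
Post-stratified estimate = 56.115 → 56.1%.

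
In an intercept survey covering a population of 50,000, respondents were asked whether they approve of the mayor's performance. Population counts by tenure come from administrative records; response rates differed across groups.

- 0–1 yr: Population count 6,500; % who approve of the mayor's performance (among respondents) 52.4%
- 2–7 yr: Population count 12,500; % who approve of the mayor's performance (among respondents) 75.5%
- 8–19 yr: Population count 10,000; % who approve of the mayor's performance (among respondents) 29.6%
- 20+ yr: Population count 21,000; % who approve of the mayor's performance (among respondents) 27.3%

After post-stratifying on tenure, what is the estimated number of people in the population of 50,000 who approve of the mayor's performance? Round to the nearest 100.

Each cell contributes its population count × the respondent rate:
  0–1 yr: 6,500 × 52.4% = 3406
  2–7 yr: 12,500 × 75.5% = 9437.5
  8–19 yr: 10,000 × 29.6% = 2960
  20+ yr: 21,000 × 27.3% = 5733
Estimated total = 21536.5 → 21,500.

21,500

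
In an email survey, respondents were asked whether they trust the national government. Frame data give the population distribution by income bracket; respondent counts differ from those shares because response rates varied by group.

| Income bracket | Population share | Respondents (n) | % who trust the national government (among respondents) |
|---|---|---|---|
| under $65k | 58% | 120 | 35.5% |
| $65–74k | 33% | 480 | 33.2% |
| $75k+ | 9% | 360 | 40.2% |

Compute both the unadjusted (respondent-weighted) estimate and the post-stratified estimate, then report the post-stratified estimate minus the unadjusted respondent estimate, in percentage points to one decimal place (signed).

-0.9 percentage points

Without adjustment, the pooled respondent share is:
  (120/960)×35.5 + (480/960)×33.2 + (360/960)×40.2 = 36.1125%
Post-stratified estimate weights by population shares:
  0.58×35.5 + 0.33×33.2 + 0.09×40.2 = 35.164%
Difference = 35.164 − 36.1125 = -0.9485 pp.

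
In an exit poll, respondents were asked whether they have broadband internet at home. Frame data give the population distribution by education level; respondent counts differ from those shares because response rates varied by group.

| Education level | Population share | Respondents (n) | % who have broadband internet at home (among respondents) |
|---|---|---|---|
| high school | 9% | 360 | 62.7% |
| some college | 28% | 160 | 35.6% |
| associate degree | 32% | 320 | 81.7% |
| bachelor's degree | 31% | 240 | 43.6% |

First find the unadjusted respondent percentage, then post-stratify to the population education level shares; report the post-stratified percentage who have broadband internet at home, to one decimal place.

Without adjustment, the pooled respondent share is:
  (360/1080)×62.7 + (160/1080)×35.6 + (320/1080)×81.7 + (240/1080)×43.6 = 60.0704%
Reweighting by population education level shares:
  0.09×62.7 + 0.28×35.6 + 0.32×81.7 + 0.31×43.6 = 55.271%

55.3%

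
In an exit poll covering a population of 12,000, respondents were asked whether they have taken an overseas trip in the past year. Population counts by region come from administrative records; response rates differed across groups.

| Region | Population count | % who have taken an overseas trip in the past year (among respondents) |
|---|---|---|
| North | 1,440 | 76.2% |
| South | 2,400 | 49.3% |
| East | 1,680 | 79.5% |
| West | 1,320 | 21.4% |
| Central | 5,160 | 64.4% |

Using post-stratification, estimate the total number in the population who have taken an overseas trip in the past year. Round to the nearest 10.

Estimated count per cell = population count × respondent percentage:
  North: 1,440 × 76.2% = 1097.28
  South: 2,400 × 49.3% = 1183.2
  East: 1,680 × 79.5% = 1335.6
  West: 1,320 × 21.4% = 282.48
  Central: 5,160 × 64.4% = 3323.04
Estimated total = 7221.6 → 7,220.

7,220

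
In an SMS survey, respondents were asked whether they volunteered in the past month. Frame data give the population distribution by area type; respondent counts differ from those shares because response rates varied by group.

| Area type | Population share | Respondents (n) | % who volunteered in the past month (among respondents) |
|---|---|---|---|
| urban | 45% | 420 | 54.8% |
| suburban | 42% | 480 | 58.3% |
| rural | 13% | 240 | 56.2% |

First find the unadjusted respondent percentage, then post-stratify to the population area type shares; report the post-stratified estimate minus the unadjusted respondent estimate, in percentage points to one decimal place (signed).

-0.1 percentage points

Without adjustment, the pooled respondent share is:
  (420/1140)×54.8 + (480/1140)×58.3 + (240/1140)×56.2 = 56.5684%
Post-stratified estimate weights by population shares:
  0.45×54.8 + 0.42×58.3 + 0.13×56.2 = 56.452%
Difference = 56.452 − 56.5684 = -0.1164 pp.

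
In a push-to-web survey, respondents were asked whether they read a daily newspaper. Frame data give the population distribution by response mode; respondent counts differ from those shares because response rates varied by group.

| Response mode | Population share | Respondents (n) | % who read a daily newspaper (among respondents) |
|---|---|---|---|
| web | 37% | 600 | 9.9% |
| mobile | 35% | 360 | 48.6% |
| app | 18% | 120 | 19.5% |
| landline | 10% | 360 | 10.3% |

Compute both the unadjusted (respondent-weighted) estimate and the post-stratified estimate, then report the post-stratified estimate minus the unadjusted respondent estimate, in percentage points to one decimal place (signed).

Naive respondent-only estimate (weights = respondent counts):
  (600/1440)×9.9 + (360/1440)×48.6 + (120/1440)×19.5 + (360/1440)×10.3 = 20.475%
Post-stratified estimate weights by population shares:
  0.37×9.9 + 0.35×48.6 + 0.18×19.5 + 0.1×10.3 = 25.213%
Difference = 25.213 − 20.475 = 4.738 pp.

+4.7 percentage points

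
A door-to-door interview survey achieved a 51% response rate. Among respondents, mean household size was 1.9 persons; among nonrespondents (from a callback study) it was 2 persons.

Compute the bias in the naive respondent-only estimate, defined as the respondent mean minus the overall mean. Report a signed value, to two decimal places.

-0.05

Nonresponse fraction = 1 − 0.51 = 0.49.
Bias = (nonresponse fraction) × (respondent mean − nonrespondent mean)
     = 0.49 × (1.9 − 2) = 0.49 × -0.1 = -0.049.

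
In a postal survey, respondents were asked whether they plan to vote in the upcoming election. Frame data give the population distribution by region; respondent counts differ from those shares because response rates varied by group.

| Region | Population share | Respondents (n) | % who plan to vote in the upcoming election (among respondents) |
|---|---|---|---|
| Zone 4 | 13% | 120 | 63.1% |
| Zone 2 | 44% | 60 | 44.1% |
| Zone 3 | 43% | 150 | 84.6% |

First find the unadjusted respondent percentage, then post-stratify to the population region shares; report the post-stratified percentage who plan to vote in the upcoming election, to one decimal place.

Naive respondent-only estimate (weights = respondent counts):
  (120/330)×63.1 + (60/330)×44.1 + (150/330)×84.6 = 69.4182%
Post-stratifying to population shares instead:
  0.13×63.1 + 0.44×44.1 + 0.43×84.6 = 63.985%

64.0%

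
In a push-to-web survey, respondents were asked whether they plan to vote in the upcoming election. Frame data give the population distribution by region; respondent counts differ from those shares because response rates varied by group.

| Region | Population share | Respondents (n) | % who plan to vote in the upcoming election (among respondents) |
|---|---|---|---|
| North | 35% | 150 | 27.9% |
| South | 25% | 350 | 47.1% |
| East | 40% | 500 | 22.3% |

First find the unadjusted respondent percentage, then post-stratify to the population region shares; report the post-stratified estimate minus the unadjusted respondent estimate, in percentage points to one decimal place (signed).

-1.4 percentage points

Unadjusted (pooled respondent) estimate weights by respondent counts:
  (150/1000)×27.9 + (350/1000)×47.1 + (500/1000)×22.3 = 31.82%
Reweighting by population region shares:
  0.35×27.9 + 0.25×47.1 + 0.4×22.3 = 30.46%
Difference = 30.46 − 31.82 = -1.36 pp.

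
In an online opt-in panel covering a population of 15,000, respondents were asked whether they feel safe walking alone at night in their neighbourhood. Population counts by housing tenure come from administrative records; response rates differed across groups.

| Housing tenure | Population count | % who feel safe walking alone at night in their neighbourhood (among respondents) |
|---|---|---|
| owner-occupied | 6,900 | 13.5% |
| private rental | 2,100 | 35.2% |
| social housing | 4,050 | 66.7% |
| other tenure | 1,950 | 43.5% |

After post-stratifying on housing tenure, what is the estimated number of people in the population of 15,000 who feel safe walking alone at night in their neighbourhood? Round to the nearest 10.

Apply each group's respondent rate to its population count:
  owner-occupied: 6,900 × 13.5% = 931.5
  private rental: 2,100 × 35.2% = 739.2
  social housing: 4,050 × 66.7% = 2701.35
  other tenure: 1,950 × 43.5% = 848.25
Estimated total = 5220.3 → 5,220.

5,220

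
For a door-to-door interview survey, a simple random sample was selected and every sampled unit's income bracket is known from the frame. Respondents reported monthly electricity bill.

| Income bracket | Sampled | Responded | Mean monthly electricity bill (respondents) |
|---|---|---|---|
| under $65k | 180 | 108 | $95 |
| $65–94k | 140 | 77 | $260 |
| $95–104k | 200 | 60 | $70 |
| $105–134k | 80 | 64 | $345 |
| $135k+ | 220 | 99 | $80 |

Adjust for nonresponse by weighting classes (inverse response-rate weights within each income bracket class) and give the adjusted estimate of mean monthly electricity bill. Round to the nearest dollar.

$137

Class response rates: under $65k 108/180 = 60%, $65–94k 77/140 = 55%, $95–104k 60/200 = 30%, $105–134k 64/80 = 80%, $135k+ 99/220 = 45%.
Inverse-response-rate weighting restores each class to its sampled count, so class totals weight by n_sampled:
  under $65k: 180 × 95 = 17,100
  $65–94k: 140 × 260 = 36,400
  $95–104k: 200 × 70 = 14,000
  $105–134k: 80 × 345 = 27,600
  $135k+: 220 × 80 = 17,600
Adjusted estimate = 112,700 / 820 = 137.439 → $137.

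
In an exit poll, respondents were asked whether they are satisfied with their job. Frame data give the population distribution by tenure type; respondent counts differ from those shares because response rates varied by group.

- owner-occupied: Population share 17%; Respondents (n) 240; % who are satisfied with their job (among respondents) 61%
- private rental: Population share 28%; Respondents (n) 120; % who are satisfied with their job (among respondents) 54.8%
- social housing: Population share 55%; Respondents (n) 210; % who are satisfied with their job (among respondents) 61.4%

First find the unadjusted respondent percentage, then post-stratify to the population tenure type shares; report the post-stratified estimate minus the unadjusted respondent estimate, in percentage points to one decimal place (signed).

-0.4 percentage points

Unadjusted (pooled respondent) estimate weights by respondent counts:
  (240/570)×61 + (120/570)×54.8 + (210/570)×61.4 = 59.8421%
Post-stratifying to population shares instead:
  0.17×61 + 0.28×54.8 + 0.55×61.4 = 59.484%
Difference = 59.484 − 59.8421 = -0.3581 pp.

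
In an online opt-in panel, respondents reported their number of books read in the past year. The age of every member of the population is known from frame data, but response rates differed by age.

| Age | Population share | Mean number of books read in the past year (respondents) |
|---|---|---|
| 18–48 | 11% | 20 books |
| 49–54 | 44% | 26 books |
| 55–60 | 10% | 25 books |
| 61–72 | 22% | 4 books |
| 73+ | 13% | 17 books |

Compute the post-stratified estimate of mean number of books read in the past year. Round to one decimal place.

Each cell contributes population-share × respondent value:
  18–48: 0.11 × 20 = 2.2
  49–54: 0.44 × 26 = 11.44
  55–60: 0.1 × 25 = 2.5
  61–72: 0.22 × 4 = 0.88
  73+: 0.13 × 17 = 2.21
Post-stratified estimate = 19.23 → 19.2.

19.2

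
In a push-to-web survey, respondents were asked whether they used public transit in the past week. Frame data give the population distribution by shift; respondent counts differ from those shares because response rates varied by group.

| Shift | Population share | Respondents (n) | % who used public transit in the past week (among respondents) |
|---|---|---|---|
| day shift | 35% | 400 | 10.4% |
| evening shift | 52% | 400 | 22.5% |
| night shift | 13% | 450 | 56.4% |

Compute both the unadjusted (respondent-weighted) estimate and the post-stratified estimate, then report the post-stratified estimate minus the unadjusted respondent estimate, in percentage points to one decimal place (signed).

-8.2 percentage points

Unadjusted (pooled respondent) estimate weights by respondent counts:
  (400/1250)×10.4 + (400/1250)×22.5 + (450/1250)×56.4 = 30.832%
Reweighting by population shift shares:
  0.35×10.4 + 0.52×22.5 + 0.13×56.4 = 22.672%
Difference = 22.672 − 30.832 = -8.16 pp.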